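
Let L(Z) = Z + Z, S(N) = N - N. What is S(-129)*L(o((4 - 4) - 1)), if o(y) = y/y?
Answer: 0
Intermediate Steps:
o(y) = 1
S(N) = 0
L(Z) = 2*Z
S(-129)*L(o((4 - 4) - 1)) = 0*(2*1) = 0*2 = 0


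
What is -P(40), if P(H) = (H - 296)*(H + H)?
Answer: 20480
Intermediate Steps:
P(H) = 2*H*(-296 + H) (P(H) = (-296 + H)*(2*H) = 2*H*(-296 + H))
-P(40) = -2*40*(-296 + 40) = -2*40*(-256) = -1*(-20480) = 20480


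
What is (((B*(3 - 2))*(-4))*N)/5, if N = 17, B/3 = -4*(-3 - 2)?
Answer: -816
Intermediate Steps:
B = 60 (B = 3*(-4*(-3 - 2)) = 3*(-4*(-5)) = 3*20 = 60)
(((B*(3 - 2))*(-4))*N)/5 = (((60*(3 - 2))*(-4))*17)/5 = (((60*1)*(-4))*17)*(⅕) = ((60*(-4))*17)*(⅕) = -240*17*(⅕) = -4080*⅕ = -816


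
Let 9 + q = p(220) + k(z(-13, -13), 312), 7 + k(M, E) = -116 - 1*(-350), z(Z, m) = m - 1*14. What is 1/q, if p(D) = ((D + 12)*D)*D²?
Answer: 1/2470336218 ≈ 4.0480e-10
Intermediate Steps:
p(D) = D³*(12 + D) (p(D) = ((12 + D)*D)*D² = (D*(12 + D))*D² = D³*(12 + D))
z(Z, m) = -14 + m (z(Z, m) = m - 14 = -14 + m)
k(M, E) = 227 (k(M, E) = -7 + (-116 - 1*(-350)) = -7 + (-116 + 350) = -7 + 234 = 227)
q = 2470336218 (q = -9 + (220³*(12 + 220) + 227) = -9 + (10648000*232 + 227) = -9 + (2470336000 + 227) = -9 + 2470336227 = 2470336218)
1/q = 1/2470336218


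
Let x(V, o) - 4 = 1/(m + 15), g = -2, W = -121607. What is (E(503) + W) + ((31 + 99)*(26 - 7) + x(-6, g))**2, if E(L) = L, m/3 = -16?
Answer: 6533370625/1089 ≈ 5.9994e+6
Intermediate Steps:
m = -48 (m = 3*(-16) = -48)
x(V, o) = 131/33 (x(V, o) = 4 + 1/(-48 + 15) = 4 + 1/(-33) = 4 - 1/33 = 131/33)
(E(503) + W) + ((31 + 99)*(26 - 7) + x(-6, g))**2 = (503 - 121607) + ((31 + 99)*(26 - 7) + 131/33)**2 = -121104 + (130*19 + 131/33)**2 = -121104 + (2470 + 131/33)**2 = -121104 + (81641/33)**2 = -121104 + 6665252881/1089 = 6533370625/1089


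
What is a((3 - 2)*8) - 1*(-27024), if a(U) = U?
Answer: 27032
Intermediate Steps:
a((3 - 2)*8) - 1*(-27024) = (3 - 2)*8 - 1*(-27024) = 1*8 + 27024 = 8 + 27024 = 27032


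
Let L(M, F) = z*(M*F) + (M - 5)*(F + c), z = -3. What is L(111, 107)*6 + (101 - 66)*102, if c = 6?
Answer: -138348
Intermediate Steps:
L(M, F) = (-5 + M)*(6 + F) - 3*F*M (L(M, F) = -3*M*F + (M - 5)*(F + 6) = -3*F*M + (-5 + M)*(6 + F) = (-5 + M)*(6 + F) - 3*F*M)
L(111, 107)*6 + (101 - 66)*102 = (-30 - 5*107 + 6*111 - 2*107*111)*6 + (101 - 66)*102 = (-30 - 535 + 666 - 23754)*6 + 35*102 = -23653*6 + 3570 = -141918 + 3570 = -138348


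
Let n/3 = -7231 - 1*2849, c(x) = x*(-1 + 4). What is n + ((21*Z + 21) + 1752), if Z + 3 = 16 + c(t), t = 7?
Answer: -27753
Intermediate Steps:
c(x) = 3*x (c(x) = x*3 = 3*x)
Z = 34 (Z = -3 + (16 + 3*7) = -3 + (16 + 21) = -3 + 37 = 34)
n = -30240 (n = 3*(-7231 - 1*2849) = 3*(-7231 - 2849) = 3*(-10080) = -30240)
n + ((21*Z + 21) + 1752) = -30240 + ((21*34 + 21) + 1752) = -30240 + ((714 + 21) + 1752) = -30240 + (735 + 1752) = -30240 + 2487 = -27753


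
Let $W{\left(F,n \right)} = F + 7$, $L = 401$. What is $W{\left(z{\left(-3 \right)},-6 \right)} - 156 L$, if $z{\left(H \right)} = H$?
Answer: $-62552$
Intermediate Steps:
$W{\left(F,n \right)} = 7 + F$
$W{\left(z{\left(-3 \right)},-6 \right)} - 156 L = \left(7 - 3\right) - 62556 = 4 - 62556 = -62552$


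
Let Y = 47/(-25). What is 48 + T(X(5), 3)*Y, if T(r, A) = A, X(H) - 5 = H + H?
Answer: 1059/25 ≈ 42.360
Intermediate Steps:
X(H) = 5 + 2*H (X(H) = 5 + (H + H) = 5 + 2*H)
Y = -47/25 (Y = 47*(-1/25) = -47/25 ≈ -1.8800)
48 + T(X(5), 3)*Y = 48 + 3*(-47/25) = 48 - 141/25 = 1059/25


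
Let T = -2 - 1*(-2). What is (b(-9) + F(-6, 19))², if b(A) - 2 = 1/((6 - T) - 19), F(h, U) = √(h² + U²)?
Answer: 67718/169 + 50*√397/13 ≈ 477.33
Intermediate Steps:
F(h, U) = √(U² + h²)
T = 0 (T = -2 + 2 = 0)
b(A) = 25/13 (b(A) = 2 + 1/((6 - 1*0) - 19) = 2 + 1/((6 + 0) - 19) = 2 + 1/(6 - 19) = 2 + 1/(-13) = 2 - 1/13 = 25/13)
(b(-9) + F(-6, 19))² = (25/13 + √(19² + (-6)²))² = (25/13 + √(361 + 36))² = (25/13 + √397)²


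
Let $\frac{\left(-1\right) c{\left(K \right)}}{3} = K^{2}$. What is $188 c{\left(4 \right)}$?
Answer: $-9024$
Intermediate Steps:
$c{\left(K \right)} = - 3 K^{2}$
$188 c{\left(4 \right)} = 188 \left(- 3 \cdot 4^{2}\right) = 188 \left(\left(-3\right) 16\right) = 188 \left(-48\right) = -9024$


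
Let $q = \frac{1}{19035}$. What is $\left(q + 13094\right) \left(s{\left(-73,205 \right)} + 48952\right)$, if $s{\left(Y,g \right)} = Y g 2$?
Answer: $\frac{4741124903402}{19035} \approx 2.4907 \cdot 10^{8}$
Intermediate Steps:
$q = \frac{1}{19035} \approx 5.2535 \cdot 10^{-5}$
$s{\left(Y,g \right)} = 2 Y g$
$\left(q + 13094\right) \left(s{\left(-73,205 \right)} + 48952\right) = \left(\frac{1}{19035} + 13094\right) \left(2 \left(-73\right) 205 + 48952\right) = \frac{249244291 \left(-29930 + 48952\right)}{19035} = \frac{249244291}{19035} \cdot 19022 = \frac{4741124903402}{19035}$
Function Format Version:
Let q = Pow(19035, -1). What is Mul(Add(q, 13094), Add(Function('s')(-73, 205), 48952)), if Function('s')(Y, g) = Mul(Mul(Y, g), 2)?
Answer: Rational(4741124903402, 19035) ≈ 2.4907e+8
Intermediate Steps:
q = Rational(1, 19035) ≈ 5.2535e-5
Function('s')(Y, g) = Mul(2, Y, g)
Mul(Add(q, 13094), Add(Function('s')(-73, 205), 48952)) = Mul(Add(Rational(1, 19035), 13094), Add(Mul(2, -73, 205), 48952)) = Mul(Rational(249244291, 19035), Add(-29930, 48952)) = Mul(Rational(249244291, 19035), 19022) = Rational(4741124903402, 19035)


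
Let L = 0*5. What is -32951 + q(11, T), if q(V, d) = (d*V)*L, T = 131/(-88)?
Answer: -32951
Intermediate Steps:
T = -131/88 (T = 131*(-1/88) = -131/88 ≈ -1.4886)
L = 0
q(V, d) = 0 (q(V, d) = (d*V)*0 = (V*d)*0 = 0)
-32951 + q(11, T) = -32951 + 0 = -32951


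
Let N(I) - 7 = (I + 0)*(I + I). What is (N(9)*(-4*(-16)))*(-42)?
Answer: -454272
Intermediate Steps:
N(I) = 7 + 2*I² (N(I) = 7 + (I + 0)*(I + I) = 7 + I*(2*I) = 7 + 2*I²)
(N(9)*(-4*(-16)))*(-42) = ((7 + 2*9²)*(-4*(-16)))*(-42) = ((7 + 2*81)*64)*(-42) = ((7 + 162)*64)*(-42) = (169*64)*(-42) = 10816*(-42) = -454272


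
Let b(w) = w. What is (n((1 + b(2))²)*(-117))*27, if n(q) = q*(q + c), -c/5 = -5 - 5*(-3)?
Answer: 1165671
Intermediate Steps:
c = -50 (c = -5*(-5 - 5*(-3)) = -5*(-5 + 15) = -5*10 = -50)
n(q) = q*(-50 + q) (n(q) = q*(q - 50) = q*(-50 + q))
(n((1 + b(2))²)*(-117))*27 = (((1 + 2)²*(-50 + (1 + 2)²))*(-117))*27 = ((3²*(-50 + 3²))*(-117))*27 = ((9*(-50 + 9))*(-117))*27 = ((9*(-41))*(-117))*27 = -369*(-117)*27 = 43173*27 = 1165671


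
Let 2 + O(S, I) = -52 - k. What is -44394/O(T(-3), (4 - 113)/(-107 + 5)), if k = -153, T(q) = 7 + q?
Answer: -14798/33 ≈ -448.42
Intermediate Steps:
O(S, I) = 99 (O(S, I) = -2 + (-52 - 1*(-153)) = -2 + (-52 + 153) = -2 + 101 = 99)
-44394/O(T(-3), (4 - 113)/(-107 + 5)) = -44394/99 = -44394*1/99 = -14798/33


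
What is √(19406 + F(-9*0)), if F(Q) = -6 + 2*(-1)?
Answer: √19398 ≈ 139.28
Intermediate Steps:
F(Q) = -8 (F(Q) = -6 - 2 = -8)
√(19406 + F(-9*0)) = √(19406 - 8) = √19398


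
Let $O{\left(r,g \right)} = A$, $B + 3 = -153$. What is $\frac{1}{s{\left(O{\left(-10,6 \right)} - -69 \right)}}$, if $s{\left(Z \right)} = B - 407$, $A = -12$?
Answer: $- \frac{1}{563} \approx -0.0017762$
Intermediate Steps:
$B = -156$ ($B = -3 - 153 = -156$)
$O{\left(r,g \right)} = -12$
$s{\left(Z \right)} = -563$ ($s{\left(Z \right)} = -156 - 407 = -563$)
$\frac{1}{s{\left(O{\left(-10,6 \right)} - -69 \right)}} = \frac{1}{-563} = - \frac{1}{563}$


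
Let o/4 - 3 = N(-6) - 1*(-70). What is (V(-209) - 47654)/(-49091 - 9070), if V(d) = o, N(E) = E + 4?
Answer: 15790/19387 ≈ 0.81446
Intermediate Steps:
N(E) = 4 + E
o = 284 (o = 12 + 4*((4 - 6) - 1*(-70)) = 12 + 4*(-2 + 70) = 12 + 4*68 = 12 + 272 = 284)
V(d) = 284
(V(-209) - 47654)/(-49091 - 9070) = (284 - 47654)/(-49091 - 9070) = -47370/(-58161) = -47370*(-1/58161) = 15790/19387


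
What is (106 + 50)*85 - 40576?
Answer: -27316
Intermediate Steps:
(106 + 50)*85 - 40576 = 156*85 - 40576 = 13260 - 40576 = -27316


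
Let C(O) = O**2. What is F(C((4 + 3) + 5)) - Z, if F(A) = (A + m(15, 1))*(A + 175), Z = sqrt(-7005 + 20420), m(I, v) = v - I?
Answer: 41470 - sqrt(13415) ≈ 41354.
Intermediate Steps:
Z = sqrt(13415) ≈ 115.82
F(A) = (-14 + A)*(175 + A) (F(A) = (A + (1 - 1*15))*(A + 175) = (A + (1 - 15))*(175 + A) = (A - 14)*(175 + A) = (-14 + A)*(175 + A))
F(C((4 + 3) + 5)) - Z = (-2450 + (((4 + 3) + 5)**2)**2 + 161*((4 + 3) + 5)**2) - sqrt(13415) = (-2450 + ((7 + 5)**2)**2 + 161*(7 + 5)**2) - sqrt(13415) = (-2450 + (12**2)**2 + 161*12**2) - sqrt(13415) = (-2450 + 144**2 + 161*144) - sqrt(13415) = (-2450 + 20736 + 23184) - sqrt(13415) = 41470 - sqrt(13415)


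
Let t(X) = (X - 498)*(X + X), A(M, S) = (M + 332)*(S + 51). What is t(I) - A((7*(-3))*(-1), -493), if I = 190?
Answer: 38986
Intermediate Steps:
A(M, S) = (51 + S)*(332 + M) (A(M, S) = (332 + M)*(51 + S) = (51 + S)*(332 + M))
t(X) = 2*X*(-498 + X) (t(X) = (-498 + X)*(2*X) = 2*X*(-498 + X))
t(I) - A((7*(-3))*(-1), -493) = 2*190*(-498 + 190) - (16932 + 51*((7*(-3))*(-1)) + 332*(-493) + ((7*(-3))*(-1))*(-493)) = 2*190*(-308) - (16932 + 51*(-21*(-1)) - 163676 - 21*(-1)*(-493)) = -117040 - (16932 + 51*21 - 163676 + 21*(-493)) = -117040 - (16932 + 1071 - 163676 - 10353) = -117040 - 1*(-156026) = -117040 + 156026 = 38986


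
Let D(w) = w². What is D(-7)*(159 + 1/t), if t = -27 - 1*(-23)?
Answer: 31115/4 ≈ 7778.8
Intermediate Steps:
t = -4 (t = -27 + 23 = -4)
D(-7)*(159 + 1/t) = (-7)²*(159 + 1/(-4)) = 49*(159 - ¼) = 49*(635/4) = 31115/4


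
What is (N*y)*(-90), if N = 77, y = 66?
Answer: -457380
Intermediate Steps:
(N*y)*(-90) = (77*66)*(-90) = 5082*(-90) = -457380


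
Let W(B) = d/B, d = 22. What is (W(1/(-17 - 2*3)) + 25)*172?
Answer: -82732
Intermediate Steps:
W(B) = 22/B
(W(1/(-17 - 2*3)) + 25)*172 = (22/(1/(-17 - 2*3)) + 25)*172 = (22/(1/(-17 - 6)) + 25)*172 = (22/(1/(-23)) + 25)*172 = (22/(-1/23) + 25)*172 = (22*(-23) + 25)*172 = (-506 + 25)*172 = -481*172 = -82732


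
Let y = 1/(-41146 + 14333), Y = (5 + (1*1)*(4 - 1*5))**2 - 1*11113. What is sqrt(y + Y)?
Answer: I*sqrt(7978043571806)/26813 ≈ 105.34*I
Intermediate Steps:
Y = -11097 (Y = (5 + 1*(4 - 5))**2 - 11113 = (5 + 1*(-1))**2 - 11113 = (5 - 1)**2 - 11113 = 4**2 - 11113 = 16 - 11113 = -11097)
y = -1/26813 (y = 1/(-26813) = -1/26813 ≈ -3.7295e-5)
sqrt(y + Y) = sqrt(-1/26813 - 11097) = sqrt(-297543862/26813) = I*sqrt(7978043571806)/26813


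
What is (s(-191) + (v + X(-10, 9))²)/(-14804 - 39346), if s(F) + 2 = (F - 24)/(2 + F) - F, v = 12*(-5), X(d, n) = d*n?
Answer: -2144218/5117175 ≈ -0.41902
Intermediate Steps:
v = -60
s(F) = -2 - F + (-24 + F)/(2 + F) (s(F) = -2 + ((F - 24)/(2 + F) - F) = -2 + ((-24 + F)/(2 + F) - F) = -2 + (-F + (-24 + F)/(2 + F)) = -2 - F + (-24 + F)/(2 + F))
(s(-191) + (v + X(-10, 9))²)/(-14804 - 39346) = ((-24 - 191 - (2 - 191)²)/(2 - 191) + (-60 - 10*9)²)/(-14804 - 39346) = ((-24 - 191 - 1*(-189)²)/(-189) + (-60 - 90)²)/(-54150) = (-(-24 - 191 - 1*35721)/189 + (-150)²)*(-1/54150) = (-(-24 - 191 - 35721)/189 + 22500)*(-1/54150) = (-1/189*(-35936) + 22500)*(-1/54150) = (35936/189 + 22500)*(-1/54150) = (4288436/189)*(-1/54150) = -2144218/5117175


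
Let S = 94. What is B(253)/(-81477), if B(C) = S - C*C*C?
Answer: 5398061/27159 ≈ 198.76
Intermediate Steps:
B(C) = 94 - C³ (B(C) = 94 - C*C*C = 94 - C²*C = 94 - C³)
B(253)/(-81477) = (94 - 1*253³)/(-81477) = (94 - 1*16194277)*(-1/81477) = (94 - 16194277)*(-1/81477) = -16194183*(-1/81477) = 5398061/27159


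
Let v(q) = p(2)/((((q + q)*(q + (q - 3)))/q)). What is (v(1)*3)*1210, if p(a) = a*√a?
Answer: -3630*√2 ≈ -5133.6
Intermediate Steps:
p(a) = a^(3/2)
v(q) = 2*√2/(-6 + 4*q) (v(q) = 2^(3/2)/((((q + q)*(q + (q - 3)))/q)) = (2*√2)/((((2*q)*(q + (-3 + q)))/q)) = (2*√2)/((((2*q)*(-3 + 2*q))/q)) = (2*√2)/(((2*q*(-3 + 2*q))/q)) = (2*√2)/(-6 + 4*q) = 2*√2/(-6 + 4*q))
(v(1)*3)*1210 = ((√2/(-3 + 2*1))*3)*1210 = ((√2/(-3 + 2))*3)*1210 = ((√2/(-1))*3)*1210 = ((√2*(-1))*3)*1210 = (-√2*3)*1210 = -3*√2*1210 = -3630*√2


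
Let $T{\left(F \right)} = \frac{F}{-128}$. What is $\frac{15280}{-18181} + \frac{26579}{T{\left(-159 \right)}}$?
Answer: $\frac{61851368752}{2890779} \approx 21396.0$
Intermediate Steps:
$T{\left(F \right)} = - \frac{F}{128}$ ($T{\left(F \right)} = F \left(- \frac{1}{128}\right) = - \frac{F}{128}$)
$\frac{15280}{-18181} + \frac{26579}{T{\left(-159 \right)}} = \frac{15280}{-18181} + \frac{26579}{\left(- \frac{1}{128}\right) \left(-159\right)} = 15280 \left(- \frac{1}{18181}\right) + \frac{26579}{\frac{159}{128}} = - \frac{15280}{18181} + 26579 \cdot \frac{128}{159} = - \frac{15280}{18181} + \frac{3402112}{159} = \frac{61851368752}{2890779}$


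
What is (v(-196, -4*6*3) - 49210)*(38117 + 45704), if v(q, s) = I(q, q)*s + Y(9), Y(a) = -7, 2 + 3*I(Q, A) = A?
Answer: -3727100765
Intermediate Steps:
I(Q, A) = -⅔ + A/3
v(q, s) = -7 + s*(-⅔ + q/3) (v(q, s) = (-⅔ + q/3)*s - 7 = s*(-⅔ + q/3) - 7 = -7 + s*(-⅔ + q/3))
(v(-196, -4*6*3) - 49210)*(38117 + 45704) = ((-7 + (-4*6*3)*(-2 - 196)/3) - 49210)*(38117 + 45704) = ((-7 + (⅓)*(-24*3)*(-198)) - 49210)*83821 = ((-7 + (⅓)*(-72)*(-198)) - 49210)*83821 = ((-7 + 4752) - 49210)*83821 = (4745 - 49210)*83821 = -44465*83821 = -3727100765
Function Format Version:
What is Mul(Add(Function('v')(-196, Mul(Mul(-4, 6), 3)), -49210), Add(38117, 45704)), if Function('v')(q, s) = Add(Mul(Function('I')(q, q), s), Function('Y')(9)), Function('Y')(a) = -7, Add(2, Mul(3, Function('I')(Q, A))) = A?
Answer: -3727100765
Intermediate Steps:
Function('I')(Q, A) = Add(Rational(-2, 3), Mul(Rational(1, 3), A))
Function('v')(q, s) = Add(-7, Mul(s, Add(Rational(-2, 3), Mul(Rational(1, 3), q)))) (Function('v')(q, s) = Add(Mul(Add(Rational(-2, 3), Mul(Rational(1, 3), q)), s), -7) = Add(Mul(s, Add(Rational(-2, 3), Mul(Rational(1, 3), q))), -7) = Add(-7, Mul(s, Add(Rational(-2, 3), Mul(Rational(1, 3), q)))))
Mul(Add(Function('v')(-196, Mul(Mul(-4, 6), 3)), -49210), Add(38117, 45704)) = Mul(Add(Add(-7, Mul(Rational(1, 3), Mul(Mul(-4, 6), 3), Add(-2, -196))), -49210), Add(38117, 45704)) = Mul(Add(Add(-7, Mul(Rational(1, 3), Mul(-24, 3), -198)), -49210), 83821) = Mul(Add(Add(-7, Mul(Rational(1, 3), -72, -198)), -49210), 83821) = Mul(Add(Add(-7, 4752), -49210), 83821) = Mul(Add(4745, -49210), 83821) = Mul(-44465, 83821) = -3727100765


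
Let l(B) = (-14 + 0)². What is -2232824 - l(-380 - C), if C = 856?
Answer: -2233020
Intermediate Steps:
l(B) = 196 (l(B) = (-14)² = 196)
-2232824 - l(-380 - C) = -2232824 - 1*196 = -2232824 - 196 = -2233020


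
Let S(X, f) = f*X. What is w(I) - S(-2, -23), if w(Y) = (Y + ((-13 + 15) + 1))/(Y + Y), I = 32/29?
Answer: -2825/64 ≈ -44.141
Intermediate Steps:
S(X, f) = X*f
I = 32/29 (I = 32*(1/29) = 32/29 ≈ 1.1034)
w(Y) = (3 + Y)/(2*Y) (w(Y) = (Y + (2 + 1))/((2*Y)) = (Y + 3)*(1/(2*Y)) = (3 + Y)*(1/(2*Y)) = (3 + Y)/(2*Y))
w(I) - S(-2, -23) = (3 + 32/29)/(2*(32/29)) - (-2)*(-23) = (½)*(29/32)*(119/29) - 1*46 = 119/64 - 46 = -2825/64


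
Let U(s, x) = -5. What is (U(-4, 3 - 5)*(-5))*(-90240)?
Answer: -2256000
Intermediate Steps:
(U(-4, 3 - 5)*(-5))*(-90240) = -5*(-5)*(-90240) = 25*(-90240) = -2256000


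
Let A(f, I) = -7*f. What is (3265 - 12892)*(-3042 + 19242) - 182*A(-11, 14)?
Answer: -155971414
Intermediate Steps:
(3265 - 12892)*(-3042 + 19242) - 182*A(-11, 14) = (3265 - 12892)*(-3042 + 19242) - (-1274)*(-11) = -9627*16200 - 182*77 = -155957400 - 14014 = -155971414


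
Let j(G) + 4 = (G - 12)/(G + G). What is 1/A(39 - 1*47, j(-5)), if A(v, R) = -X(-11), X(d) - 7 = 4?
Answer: -1/11 ≈ -0.090909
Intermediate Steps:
X(d) = 11 (X(d) = 7 + 4 = 11)
j(G) = -4 + (-12 + G)/(2*G) (j(G) = -4 + (G - 12)/(G + G) = -4 + (-12 + G)/((2*G)) = -4 + (-12 + G)*(1/(2*G)) = -4 + (-12 + G)/(2*G))
A(v, R) = -11 (A(v, R) = -1*11 = -11)
1/A(39 - 1*47, j(-5)) = 1/(-11) = -1/11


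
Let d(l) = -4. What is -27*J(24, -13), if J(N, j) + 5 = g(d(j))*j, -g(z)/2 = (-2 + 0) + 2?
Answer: 135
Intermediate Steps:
g(z) = 0 (g(z) = -2*((-2 + 0) + 2) = -2*(-2 + 2) = -2*0 = 0)
J(N, j) = -5 (J(N, j) = -5 + 0*j = -5 + 0 = -5)
-27*J(24, -13) = -27*(-5) = 135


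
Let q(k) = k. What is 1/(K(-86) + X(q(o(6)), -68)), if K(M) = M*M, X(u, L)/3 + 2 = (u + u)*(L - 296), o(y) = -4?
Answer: 1/16126 ≈ 6.2012e-5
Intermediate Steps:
X(u, L) = -6 + 6*u*(-296 + L) (X(u, L) = -6 + 3*((u + u)*(L - 296)) = -6 + 3*((2*u)*(-296 + L)) = -6 + 3*(2*u*(-296 + L)) = -6 + 6*u*(-296 + L))
K(M) = M²
1/(K(-86) + X(q(o(6)), -68)) = 1/((-86)² + (-6 - 1776*(-4) + 6*(-68)*(-4))) = 1/(7396 + (-6 + 7104 + 1632)) = 1/(7396 + 8730) = 1/16126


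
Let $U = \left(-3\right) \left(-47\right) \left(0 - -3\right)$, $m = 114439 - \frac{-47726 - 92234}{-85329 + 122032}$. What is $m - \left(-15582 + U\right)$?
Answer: $\frac{4756775354}{36703} \approx 1.296 \cdot 10^{5}$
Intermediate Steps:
$m = \frac{4200394577}{36703}$ ($m = 114439 - - \frac{139960}{36703} = 114439 + \frac{139960}{36703} = \frac{4200394577}{36703} \approx 1.1444 \cdot 10^{5}$)
$U = 423$ ($U = 141 \left(0 + 3\right) = 141 \cdot 3 = 423$)
$m - \left(-15582 + U\right) = \frac{4200394577}{36703} - \left(-15582 + 423\right) = \frac{4200394577}{36703} - -15159 = \frac{4200394577}{36703} + 15159 = \frac{4756775354}{36703}$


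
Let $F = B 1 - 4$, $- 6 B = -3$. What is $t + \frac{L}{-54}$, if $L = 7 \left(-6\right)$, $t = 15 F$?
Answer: $- \frac{931}{18} \approx -51.722$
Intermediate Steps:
$B = \frac{1}{2}$ ($B = \left(- \frac{1}{6}\right) \left(-3\right) = \frac{1}{2} \approx 0.5$)
$F = - \frac{7}{2}$ ($F = \frac{1}{2} \cdot 1 - 4 = \frac{1}{2} - 4 = - \frac{7}{2} \approx -3.5$)
$t = - \frac{105}{2}$ ($t = 15 \left(- \frac{7}{2}\right) = - \frac{105}{2} \approx -52.5$)
$L = -42$
$t + \frac{L}{-54} = - \frac{105}{2} + \frac{1}{-54} \left(-42\right) = - \frac{105}{2} - - \frac{7}{9} = - \frac{105}{2} + \frac{7}{9} = - \frac{931}{18}$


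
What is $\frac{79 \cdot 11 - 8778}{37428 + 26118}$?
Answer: $- \frac{7909}{63546} \approx -0.12446$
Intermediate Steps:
$\frac{79 \cdot 11 - 8778}{37428 + 26118} = \frac{869 - 8778}{63546} = \left(-7909\right) \frac{1}{63546} = - \frac{7909}{63546}$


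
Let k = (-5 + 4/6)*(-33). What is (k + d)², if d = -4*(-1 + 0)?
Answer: 21609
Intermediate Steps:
d = 4 (d = -4*(-1) = 4)
k = 143 (k = (-5 + 4*(⅙))*(-33) = (-5 + ⅔)*(-33) = -13/3*(-33) = 143)
(k + d)² = (143 + 4)² = 147² = 21609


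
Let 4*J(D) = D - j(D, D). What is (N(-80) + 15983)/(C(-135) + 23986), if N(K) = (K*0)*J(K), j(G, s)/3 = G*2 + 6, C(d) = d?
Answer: 15983/23851 ≈ 0.67012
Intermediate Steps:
j(G, s) = 18 + 6*G (j(G, s) = 3*(G*2 + 6) = 3*(2*G + 6) = 3*(6 + 2*G) = 18 + 6*G)
J(D) = -9/2 - 5*D/4 (J(D) = (D - (18 + 6*D))/4 = (D + (-18 - 6*D))/4 = (-18 - 5*D)/4 = -9/2 - 5*D/4)
N(K) = 0 (N(K) = (K*0)*(-9/2 - 5*K/4) = 0*(-9/2 - 5*K/4) = 0)
(N(-80) + 15983)/(C(-135) + 23986) = (0 + 15983)/(-135 + 23986) = 15983/23851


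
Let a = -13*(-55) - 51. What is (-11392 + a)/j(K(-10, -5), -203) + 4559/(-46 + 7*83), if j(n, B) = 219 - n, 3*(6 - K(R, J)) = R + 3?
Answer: -1792144/42265 ≈ -42.403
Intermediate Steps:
K(R, J) = 5 - R/3 (K(R, J) = 6 - (R + 3)/3 = 6 - (3 + R)/3 = 6 + (-1 - R/3) = 5 - R/3)
a = 664 (a = 715 - 51 = 664)
(-11392 + a)/j(K(-10, -5), -203) + 4559/(-46 + 7*83) = (-11392 + 664)/(219 - (5 - ⅓*(-10))) + 4559/(-46 + 7*83) = -10728/(219 - (5 + 10/3)) + 4559/(-46 + 581) = -10728/(219 - 1*25/3) + 4559/535 = -10728/(219 - 25/3) + 4559*(1/535) = -10728/632/3 + 4559/535 = -10728*3/632 + 4559/535 = -4023/79 + 4559/535 = -1792144/42265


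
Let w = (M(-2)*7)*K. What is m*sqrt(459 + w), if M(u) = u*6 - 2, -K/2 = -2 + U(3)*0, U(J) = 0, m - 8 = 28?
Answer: 36*sqrt(67) ≈ 294.67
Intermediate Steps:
m = 36 (m = 8 + 28 = 36)
K = 4 (K = -2*(-2 + 0*0) = -2*(-2 + 0) = -2*(-2) = 4)
M(u) = -2 + 6*u (M(u) = 6*u - 2 = -2 + 6*u)
w = -392 (w = ((-2 + 6*(-2))*7)*4 = ((-2 - 12)*7)*4 = -14*7*4 = -98*4 = -392)
m*sqrt(459 + w) = 36*sqrt(459 - 392) = 36*sqrt(67)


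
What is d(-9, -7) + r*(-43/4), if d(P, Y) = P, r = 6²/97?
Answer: -1260/97 ≈ -12.990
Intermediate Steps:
r = 36/97 (r = 36*(1/97) = 36/97 ≈ 0.37113)
d(-9, -7) + r*(-43/4) = -9 + 36*(-43/4)/97 = -9 + 36*(-43*¼)/97 = -9 + (36/97)*(-43/4) = -9 - 387/97 = -1260/97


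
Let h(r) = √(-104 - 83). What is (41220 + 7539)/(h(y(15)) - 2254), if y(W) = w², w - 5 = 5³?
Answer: -109902786/5080703 - 48759*I*√187/5080703 ≈ -21.631 - 0.13124*I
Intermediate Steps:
w = 130 (w = 5 + 5³ = 5 + 125 = 130)
y(W) = 16900 (y(W) = 130² = 16900)
h(r) = I*√187 (h(r) = √(-187) = I*√187)
(41220 + 7539)/(h(y(15)) - 2254) = (41220 + 7539)/(I*√187 - 2254) = 48759/(-2254 + I*√187)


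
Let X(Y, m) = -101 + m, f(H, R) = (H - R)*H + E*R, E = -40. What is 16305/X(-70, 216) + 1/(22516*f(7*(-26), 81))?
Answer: 3276649591199/23110377368 ≈ 141.78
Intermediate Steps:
f(H, R) = -40*R + H*(H - R) (f(H, R) = (H - R)*H - 40*R = H*(H - R) - 40*R = -40*R + H*(H - R))
16305/X(-70, 216) + 1/(22516*f(7*(-26), 81)) = 16305/(-101 + 216) + 1/(22516*((7*(-26))² - 40*81 - 1*7*(-26)*81)) = 16305/115 + 1/(22516*((-182)² - 3240 - 1*(-182)*81)) = 16305*(1/115) + 1/(22516*(33124 - 3240 + 14742)) = 3261/23 + (1/22516)/44626 = 3261/23 + (1/22516)*(1/44626) = 3261/23 + 1/1004799016 = 3276649591199/23110377368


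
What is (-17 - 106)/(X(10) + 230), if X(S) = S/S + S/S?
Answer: -123/232 ≈ -0.53017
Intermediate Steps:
X(S) = 2 (X(S) = 1 + 1 = 2)
(-17 - 106)/(X(10) + 230) = (-17 - 106)/(2 + 230) = -123/232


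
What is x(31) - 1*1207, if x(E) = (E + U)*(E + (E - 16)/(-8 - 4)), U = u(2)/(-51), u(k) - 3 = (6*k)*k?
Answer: -601/2 ≈ -300.50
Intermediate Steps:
u(k) = 3 + 6*k**2 (u(k) = 3 + (6*k)*k = 3 + 6*k**2)
U = -9/17 (U = (3 + 6*2**2)/(-51) = (3 + 6*4)*(-1/51) = (3 + 24)*(-1/51) = 27*(-1/51) = -9/17 ≈ -0.52941)
x(E) = (-9/17 + E)*(4/3 + 11*E/12) (x(E) = (E - 9/17)*(E + (E - 16)/(-8 - 4)) = (-9/17 + E)*(E + (-16 + E)/(-12)) = (-9/17 + E)*(E + (-16 + E)*(-1/12)) = (-9/17 + E)*(E + (4/3 - E/12)) = (-9/17 + E)*(4/3 + 11*E/12))
x(31) - 1*1207 = (-12/17 + (11/12)*31**2 + (173/204)*31) - 1*1207 = (-12/17 + (11/12)*961 + 5363/204) - 1207 = (-12/17 + 10571/12 + 5363/204) - 1207 = 1813/2 - 1207 = -601/2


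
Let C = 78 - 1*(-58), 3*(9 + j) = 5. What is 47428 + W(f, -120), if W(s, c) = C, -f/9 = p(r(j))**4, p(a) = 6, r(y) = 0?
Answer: 47564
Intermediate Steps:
j = -22/3 (j = -9 + (1/3)*5 = -9 + 5/3 = -22/3 ≈ -7.3333)
C = 136 (C = 78 + 58 = 136)
f = -11664 (f = -9*6**4 = -9*1296 = -11664)
W(s, c) = 136
47428 + W(f, -120) = 47428 + 136 = 47564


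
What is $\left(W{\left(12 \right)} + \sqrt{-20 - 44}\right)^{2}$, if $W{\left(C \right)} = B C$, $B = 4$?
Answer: $2240 + 768 i \approx 2240.0 + 768.0 i$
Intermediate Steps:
$W{\left(C \right)} = 4 C$
$\left(W{\left(12 \right)} + \sqrt{-20 - 44}\right)^{2} = \left(4 \cdot 12 + \sqrt{-20 - 44}\right)^{2} = \left(48 + \sqrt{-64}\right)^{2} = \left(48 + 8 i\right)^{2}$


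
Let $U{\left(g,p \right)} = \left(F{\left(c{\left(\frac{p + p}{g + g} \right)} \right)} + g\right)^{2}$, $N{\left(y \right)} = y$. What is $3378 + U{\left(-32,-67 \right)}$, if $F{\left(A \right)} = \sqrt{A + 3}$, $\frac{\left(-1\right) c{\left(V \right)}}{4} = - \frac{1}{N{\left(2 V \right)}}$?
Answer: $\frac{295199}{67} - \frac{64 \sqrt{17755}}{67} \approx 4278.7$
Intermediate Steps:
$c{\left(V \right)} = \frac{2}{V}$ ($c{\left(V \right)} = - 4 \left(- \frac{1}{2 V}\right) = \frac{2}{V}$)
$F{\left(A \right)} = \sqrt{3 + A}$
$U{\left(g,p \right)} = \left(g + \sqrt{3 + \frac{2 g}{p}}\right)^{2}$ ($U{\left(g,p \right)} = \left(\sqrt{3 + \frac{2}{\left(p + p\right) \frac{1}{g + g}}} + g\right)^{2} = \left(\sqrt{3 + \frac{2}{2 p \frac{1}{2 g}}} + g\right)^{2} = \left(\sqrt{3 + \frac{2}{p \frac{1}{g}}} + g\right)^{2} = \left(\sqrt{3 + 2 \frac{g}{p}} + g\right)^{2} = \left(\sqrt{3 + \frac{2 g}{p}} + g\right)^{2} = \left(g + \sqrt{3 + \frac{2 g}{p}}\right)^{2}$)
$3378 + U{\left(-32,-67 \right)} = 3378 + \left(-32 + \sqrt{3 + 2 \left(-32\right) \frac{1}{-67}}\right)^{2} = 3378 + \left(-32 + \sqrt{3 + 2 \left(-32\right) \left(- \frac{1}{67}\right)}\right)^{2} = 3378 + \left(-32 + \sqrt{3 + \frac{64}{67}}\right)^{2} = 3378 + \left(-32 + \sqrt{\frac{265}{67}}\right)^{2} = 3378 + \left(-32 + \frac{\sqrt{17755}}{67}\right)^{2}$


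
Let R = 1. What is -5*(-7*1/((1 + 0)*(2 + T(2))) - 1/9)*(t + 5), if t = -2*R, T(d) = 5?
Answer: 50/3 ≈ 16.667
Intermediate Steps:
t = -2 (t = -2*1 = -2)
-5*(-7*1/((1 + 0)*(2 + T(2))) - 1/9)*(t + 5) = -5*(-7*1/((1 + 0)*(2 + 5)) - 1/9)*(-2 + 5) = -5*(-7/(1*7) - 1*⅑)*3 = -5*(-7/7 - ⅑)*3 = -5*(-7*⅐ - ⅑)*3 = -5*(-1 - ⅑)*3 = -(-50)*3/9 = -5*(-10/3) = 50/3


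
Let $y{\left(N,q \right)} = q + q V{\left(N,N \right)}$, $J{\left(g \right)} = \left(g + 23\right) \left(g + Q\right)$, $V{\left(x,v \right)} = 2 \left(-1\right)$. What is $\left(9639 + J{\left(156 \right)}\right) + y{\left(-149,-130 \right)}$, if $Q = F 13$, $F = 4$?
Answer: $47001$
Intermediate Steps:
$Q = 52$ ($Q = 4 \cdot 13 = 52$)
$V{\left(x,v \right)} = -2$
$J{\left(g \right)} = \left(23 + g\right) \left(52 + g\right)$ ($J{\left(g \right)} = \left(g + 23\right) \left(g + 52\right) = \left(23 + g\right) \left(52 + g\right)$)
$y{\left(N,q \right)} = - q$ ($y{\left(N,q \right)} = q + q \left(-2\right) = q - 2 q = - q$)
$\left(9639 + J{\left(156 \right)}\right) + y{\left(-149,-130 \right)} = \left(9639 + \left(1196 + 156^{2} + 75 \cdot 156\right)\right) - -130 = \left(9639 + \left(1196 + 24336 + 11700\right)\right) + 130 = \left(9639 + 37232\right) + 130 = 46871 + 130 = 47001$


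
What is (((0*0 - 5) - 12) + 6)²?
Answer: 121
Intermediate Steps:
(((0*0 - 5) - 12) + 6)² = (((0 - 5) - 12) + 6)² = ((-5 - 12) + 6)² = (-17 + 6)² = (-11)² = 121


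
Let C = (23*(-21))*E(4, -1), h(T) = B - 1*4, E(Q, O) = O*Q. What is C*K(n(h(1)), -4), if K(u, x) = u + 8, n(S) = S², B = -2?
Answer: 85008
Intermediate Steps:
h(T) = -6 (h(T) = -2 - 1*4 = -2 - 4 = -6)
K(u, x) = 8 + u
C = 1932 (C = (23*(-21))*(-1*4) = -483*(-4) = 1932)
C*K(n(h(1)), -4) = 1932*(8 + (-6)²) = 1932*(8 + 36) = 1932*44 = 85008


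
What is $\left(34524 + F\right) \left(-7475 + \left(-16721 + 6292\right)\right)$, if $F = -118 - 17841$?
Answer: $-296579760$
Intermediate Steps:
$F = -17959$
$\left(34524 + F\right) \left(-7475 + \left(-16721 + 6292\right)\right) = \left(34524 - 17959\right) \left(-7475 + \left(-16721 + 6292\right)\right) = 16565 \left(-7475 - 10429\right) = 16565 \left(-17904\right) = -296579760$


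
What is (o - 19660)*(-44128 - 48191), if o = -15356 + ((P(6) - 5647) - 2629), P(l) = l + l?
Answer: 3995566320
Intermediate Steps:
P(l) = 2*l
o = -23620 (o = -15356 + ((2*6 - 5647) - 2629) = -15356 + ((12 - 5647) - 2629) = -15356 + (-5635 - 2629) = -15356 - 8264 = -23620)
(o - 19660)*(-44128 - 48191) = (-23620 - 19660)*(-44128 - 48191) = -43280*(-92319) = 3995566320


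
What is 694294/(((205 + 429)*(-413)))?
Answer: -347147/130921 ≈ -2.6516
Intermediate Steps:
694294/(((205 + 429)*(-413))) = 694294/((634*(-413))) = 694294/(-261842) = 694294*(-1/261842) = -347147/130921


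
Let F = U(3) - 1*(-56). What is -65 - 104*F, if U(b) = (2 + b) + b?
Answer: -6721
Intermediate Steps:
U(b) = 2 + 2*b
F = 64 (F = (2 + 2*3) - 1*(-56) = (2 + 6) + 56 = 8 + 56 = 64)
-65 - 104*F = -65 - 104*64 = -65 - 6656 = -6721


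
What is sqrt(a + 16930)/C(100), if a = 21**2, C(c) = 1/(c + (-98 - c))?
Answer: -98*sqrt(17371) ≈ -12916.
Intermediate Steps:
C(c) = -1/98 (C(c) = 1/(-98) = -1/98)
a = 441
sqrt(a + 16930)/C(100) = sqrt(441 + 16930)/(-1/98) = sqrt(17371)*(-98) = -98*sqrt(17371)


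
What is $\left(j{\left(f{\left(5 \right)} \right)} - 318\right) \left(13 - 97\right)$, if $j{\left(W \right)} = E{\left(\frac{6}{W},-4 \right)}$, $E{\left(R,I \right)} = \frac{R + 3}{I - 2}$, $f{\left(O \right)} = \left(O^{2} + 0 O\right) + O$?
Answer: $\frac{133784}{5} \approx 26757.0$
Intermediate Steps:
$f{\left(O \right)} = O + O^{2}$ ($f{\left(O \right)} = \left(O^{2} + 0\right) + O = O^{2} + O = O + O^{2}$)
$E{\left(R,I \right)} = \frac{3 + R}{-2 + I}$
$j{\left(W \right)} = - \frac{1}{2} - \frac{1}{W}$ ($j{\left(W \right)} = \frac{3 + \frac{6}{W}}{-2 - 4} = \frac{3 + \frac{6}{W}}{-6} = - \frac{3 + \frac{6}{W}}{6} = - \frac{1}{2} - \frac{1}{W}$)
$\left(j{\left(f{\left(5 \right)} \right)} - 318\right) \left(13 - 97\right) = \left(\frac{-2 - 5 \left(1 + 5\right)}{2 \cdot 5 \left(1 + 5\right)} - 318\right) \left(13 - 97\right) = \left(\frac{-2 - 5 \cdot 6}{2 \cdot 5 \cdot 6} - 318\right) \left(-84\right) = \left(\frac{-2 - 30}{2 \cdot 30} - 318\right) \left(-84\right) = \left(\frac{1}{2} \cdot \frac{1}{30} \left(-2 - 30\right) - 318\right) \left(-84\right) = \left(\frac{1}{2} \cdot \frac{1}{30} \left(-32\right) - 318\right) \left(-84\right) = \left(- \frac{8}{15} - 318\right) \left(-84\right) = \left(- \frac{4778}{15}\right) \left(-84\right) = \frac{133784}{5}$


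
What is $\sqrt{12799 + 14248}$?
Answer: $\sqrt{27047} \approx 164.46$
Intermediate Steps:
$\sqrt{12799 + 14248} = \sqrt{27047}$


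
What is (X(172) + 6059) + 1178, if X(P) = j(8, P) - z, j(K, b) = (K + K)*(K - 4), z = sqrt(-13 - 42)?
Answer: 7301 - I*sqrt(55) ≈ 7301.0 - 7.4162*I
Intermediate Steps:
z = I*sqrt(55) (z = sqrt(-55) = I*sqrt(55) ≈ 7.4162*I)
j(K, b) = 2*K*(-4 + K) (j(K, b) = (2*K)*(-4 + K) = 2*K*(-4 + K))
X(P) = 64 - I*sqrt(55) (X(P) = 2*8*(-4 + 8) - I*sqrt(55) = 2*8*4 - I*sqrt(55) = 64 - I*sqrt(55))
(X(172) + 6059) + 1178 = ((64 - I*sqrt(55)) + 6059) + 1178 = (6123 - I*sqrt(55)) + 1178 = 7301 - I*sqrt(55)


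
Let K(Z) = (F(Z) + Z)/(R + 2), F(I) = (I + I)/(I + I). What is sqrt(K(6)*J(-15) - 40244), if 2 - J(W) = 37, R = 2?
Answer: I*sqrt(161221)/2 ≈ 200.76*I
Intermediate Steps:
F(I) = 1 (F(I) = (2*I)/((2*I)) = (2*I)*(1/(2*I)) = 1)
J(W) = -35 (J(W) = 2 - 1*37 = 2 - 37 = -35)
K(Z) = 1/4 + Z/4 (K(Z) = (1 + Z)/(2 + 2) = (1 + Z)/4 = (1 + Z)*(1/4) = 1/4 + Z/4)
sqrt(K(6)*J(-15) - 40244) = sqrt((1/4 + (1/4)*6)*(-35) - 40244) = sqrt((1/4 + 3/2)*(-35) - 40244) = sqrt((7/4)*(-35) - 40244) = sqrt(-245/4 - 40244) = sqrt(-161221/4) = I*sqrt(161221)/2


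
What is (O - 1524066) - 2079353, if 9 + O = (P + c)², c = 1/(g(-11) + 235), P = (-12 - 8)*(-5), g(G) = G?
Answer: -180303798527/50176 ≈ -3.5934e+6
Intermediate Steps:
P = 100 (P = -20*(-5) = 100)
c = 1/224 (c = 1/(-11 + 235) = 1/224 ≈ 0.0044643)
O = 501353217/50176 (O = -9 + (100 + 1/224)² = -9 + (22401/224)² = -9 + 501804801/50176 = 501353217/50176 ≈ 9991.9)
(O - 1524066) - 2079353 = (501353217/50176 - 1524066) - 2079353 = -75970182399/50176 - 2079353 = -180303798527/50176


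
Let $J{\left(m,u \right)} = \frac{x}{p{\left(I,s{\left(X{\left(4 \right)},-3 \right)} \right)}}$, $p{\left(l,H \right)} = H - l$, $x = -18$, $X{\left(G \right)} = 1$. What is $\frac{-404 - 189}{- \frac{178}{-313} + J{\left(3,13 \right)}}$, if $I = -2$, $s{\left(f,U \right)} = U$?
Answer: $- \frac{185609}{5812} \approx -31.935$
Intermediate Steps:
$J{\left(m,u \right)} = 18$ ($J{\left(m,u \right)} = - \frac{18}{-3 - -2} = - \frac{18}{-3 + 2} = - \frac{18}{-1} = \left(-18\right) \left(-1\right) = 18$)
$\frac{-404 - 189}{- \frac{178}{-313} + J{\left(3,13 \right)}} = \frac{-404 - 189}{- \frac{178}{-313} + 18} = - \frac{593}{\left(-178\right) \left(- \frac{1}{313}\right) + 18} = - \frac{593}{\frac{178}{313} + 18} = - \frac{593}{\frac{5812}{313}} = \left(-593\right) \frac{313}{5812} = - \frac{185609}{5812}$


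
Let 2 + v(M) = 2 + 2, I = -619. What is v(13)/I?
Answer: -2/619 ≈ -0.0032310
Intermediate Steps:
v(M) = 2 (v(M) = -2 + (2 + 2) = -2 + 4 = 2)
v(13)/I = 2/(-619) = 2*(-1/619) = -2/619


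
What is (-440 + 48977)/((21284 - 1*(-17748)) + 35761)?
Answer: 16179/24931 ≈ 0.64895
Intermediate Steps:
(-440 + 48977)/((21284 - 1*(-17748)) + 35761) = 48537/((21284 + 17748) + 35761) = 48537/(39032 + 35761) = 48537/74793 = 48537*(1/74793) = 16179/24931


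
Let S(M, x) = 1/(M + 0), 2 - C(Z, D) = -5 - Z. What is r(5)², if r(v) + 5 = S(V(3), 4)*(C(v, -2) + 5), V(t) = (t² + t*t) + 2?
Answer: 6889/400 ≈ 17.223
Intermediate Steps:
V(t) = 2 + 2*t² (V(t) = (t² + t²) + 2 = 2*t² + 2 = 2 + 2*t²)
C(Z, D) = 7 + Z (C(Z, D) = 2 - (-5 - Z) = 2 + (5 + Z) = 7 + Z)
S(M, x) = 1/M
r(v) = -22/5 + v/20 (r(v) = -5 + ((7 + v) + 5)/(2 + 2*3²) = -5 + (12 + v)/(2 + 2*9) = -5 + (12 + v)/(2 + 18) = -5 + (12 + v)/20 = -5 + (⅗ + v/20) = -22/5 + v/20)
r(5)² = (-22/5 + (1/20)*5)² = (-22/5 + ¼)² = (-83/20)² = 6889/400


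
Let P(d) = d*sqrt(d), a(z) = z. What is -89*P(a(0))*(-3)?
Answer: 0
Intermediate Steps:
P(d) = d**(3/2)
-89*P(a(0))*(-3) = -89*0**(3/2)*(-3) = -89*0*(-3) = 0*(-3) = 0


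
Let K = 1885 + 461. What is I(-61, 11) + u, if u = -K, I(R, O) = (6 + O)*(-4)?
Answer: -2414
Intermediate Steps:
K = 2346
I(R, O) = -24 - 4*O
u = -2346 (u = -1*2346 = -2346)
I(-61, 11) + u = (-24 - 4*11) - 2346 = (-24 - 44) - 2346 = -68 - 2346 = -2414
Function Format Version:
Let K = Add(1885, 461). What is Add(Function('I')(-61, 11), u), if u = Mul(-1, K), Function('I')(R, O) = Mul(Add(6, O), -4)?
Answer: -2414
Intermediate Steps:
K = 2346
Function('I')(R, O) = Add(-24, Mul(-4, O))
u = -2346 (u = Mul(-1, 2346) = -2346)
Add(Function('I')(-61, 11), u) = Add(Add(-24, Mul(-4, 11)), -2346) = Add(Add(-24, -44), -2346) = Add(-68, -2346) = -2414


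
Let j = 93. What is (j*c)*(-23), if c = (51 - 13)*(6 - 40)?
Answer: 2763588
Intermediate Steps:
c = -1292 (c = 38*(-34) = -1292)
(j*c)*(-23) = (93*(-1292))*(-23) = -120156*(-23) = 2763588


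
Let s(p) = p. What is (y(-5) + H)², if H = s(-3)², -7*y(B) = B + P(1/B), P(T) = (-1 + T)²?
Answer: 2768896/30625 ≈ 90.413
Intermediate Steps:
y(B) = -B/7 - (-1 + 1/B)²/7 (y(B) = -(B + (-1 + 1/B)²)/7 = -B/7 - (-1 + 1/B)²/7)
H = 9 (H = (-3)² = 9)
(y(-5) + H)² = ((⅐)*(-1*(-5)³ - (-1 - 5)²)/(-5)² + 9)² = ((⅐)*(1/25)*(-1*(-125) - 1*(-6)²) + 9)² = ((⅐)*(1/25)*(125 - 1*36) + 9)² = ((⅐)*(1/25)*(125 - 36) + 9)² = ((⅐)*(1/25)*89 + 9)² = (89/175 + 9)² = (1664/175)² = 2768896/30625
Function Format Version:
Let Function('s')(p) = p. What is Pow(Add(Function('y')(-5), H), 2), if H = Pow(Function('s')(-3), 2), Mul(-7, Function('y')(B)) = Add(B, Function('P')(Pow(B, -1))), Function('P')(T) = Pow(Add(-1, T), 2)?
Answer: Rational(2768896, 30625) ≈ 90.413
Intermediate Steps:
Function('y')(B) = Add(Mul(Rational(-1, 7), B), Mul(Rational(-1, 7), Pow(Add(-1, Pow(B, -1)), 2))) (Function('y')(B) = Mul(Rational(-1, 7), Add(B, Pow(Add(-1, Pow(B, -1)), 2))) = Add(Mul(Rational(-1, 7), B), Mul(Rational(-1, 7), Pow(Add(-1, Pow(B, -1)), 2))))
H = 9 (H = Pow(-3, 2) = 9)
Pow(Add(Function('y')(-5), H), 2) = Pow(Add(Mul(Rational(1, 7), Pow(-5, -2), Add(Mul(-1, Pow(-5, 3)), Mul(-1, Pow(Add(-1, -5), 2)))), 9), 2) = Pow(Add(Mul(Rational(1, 7), Rational(1, 25), Add(Mul(-1, -125), Mul(-1, Pow(-6, 2)))), 9), 2) = Pow(Add(Mul(Rational(1, 7), Rational(1, 25), Add(125, Mul(-1, 36))), 9), 2) = Pow(Add(Mul(Rational(1, 7), Rational(1, 25), Add(125, -36)), 9), 2) = Pow(Add(Mul(Rational(1, 7), Rational(1, 25), 89), 9), 2) = Pow(Add(Rational(89, 175), 9), 2) = Pow(Rational(1664, 175), 2) = Rational(2768896, 30625)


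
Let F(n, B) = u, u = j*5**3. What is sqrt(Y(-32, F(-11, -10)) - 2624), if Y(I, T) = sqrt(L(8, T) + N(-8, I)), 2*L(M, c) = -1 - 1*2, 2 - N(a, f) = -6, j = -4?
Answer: sqrt(-10496 + 2*sqrt(26))/2 ≈ 51.2*I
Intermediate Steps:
N(a, f) = 8 (N(a, f) = 2 - 1*(-6) = 2 + 6 = 8)
u = -500 (u = -4*5**3 = -4*125 = -500)
F(n, B) = -500
L(M, c) = -3/2 (L(M, c) = (-1 - 1*2)/2 = (-1 - 2)/2 = (1/2)*(-3) = -3/2)
Y(I, T) = sqrt(26)/2 (Y(I, T) = sqrt(-3/2 + 8) = sqrt(13/2) = sqrt(26)/2)
sqrt(Y(-32, F(-11, -10)) - 2624) = sqrt(sqrt(26)/2 - 2624) = sqrt(-2624 + sqrt(26)/2)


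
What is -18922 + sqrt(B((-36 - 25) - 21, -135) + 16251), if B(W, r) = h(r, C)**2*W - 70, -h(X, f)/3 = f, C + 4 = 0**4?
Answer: -18922 + sqrt(4373) ≈ -18856.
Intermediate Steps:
C = -4 (C = -4 + 0**4 = -4 + 0 = -4)
h(X, f) = -3*f
B(W, r) = -70 + 144*W (B(W, r) = (-3*(-4))**2*W - 70 = 12**2*W - 70 = 144*W - 70 = -70 + 144*W)
-18922 + sqrt(B((-36 - 25) - 21, -135) + 16251) = -18922 + sqrt((-70 + 144*((-36 - 25) - 21)) + 16251) = -18922 + sqrt((-70 + 144*(-61 - 21)) + 16251) = -18922 + sqrt((-70 + 144*(-82)) + 16251) = -18922 + sqrt((-70 - 11808) + 16251) = -18922 + sqrt(-11878 + 16251) = -18922 + sqrt(4373)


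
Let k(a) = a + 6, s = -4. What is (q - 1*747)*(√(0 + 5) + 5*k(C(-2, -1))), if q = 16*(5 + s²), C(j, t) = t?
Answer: -10275 - 411*√5 ≈ -11194.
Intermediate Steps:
k(a) = 6 + a
q = 336 (q = 16*(5 + (-4)²) = 16*(5 + 16) = 16*21 = 336)
(q - 1*747)*(√(0 + 5) + 5*k(C(-2, -1))) = (336 - 1*747)*(√(0 + 5) + 5*(6 - 1)) = (336 - 747)*(√5 + 5*5) = -411*(√5 + 25) = -411*(25 + √5) = -10275 - 411*√5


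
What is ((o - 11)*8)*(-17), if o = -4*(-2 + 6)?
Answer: 3672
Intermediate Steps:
o = -16 (o = -4*4 = -16)
((o - 11)*8)*(-17) = ((-16 - 11)*8)*(-17) = -27*8*(-17) = -216*(-17) = 3672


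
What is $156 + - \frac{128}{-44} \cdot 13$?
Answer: $\frac{2132}{11} \approx 193.82$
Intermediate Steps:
$156 + - \frac{128}{-44} \cdot 13 = 156 + \left(-128\right) \left(- \frac{1}{44}\right) 13 = 156 + \frac{32}{11} \cdot 13 = 156 + \frac{416}{11} = \frac{2132}{11}$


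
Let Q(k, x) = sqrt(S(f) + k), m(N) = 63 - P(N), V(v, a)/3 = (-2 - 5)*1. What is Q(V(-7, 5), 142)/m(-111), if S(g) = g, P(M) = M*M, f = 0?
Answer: -I*sqrt(21)/12258 ≈ -0.00037384*I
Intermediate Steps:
P(M) = M**2
V(v, a) = -21 (V(v, a) = 3*((-2 - 5)*1) = 3*(-7*1) = 3*(-7) = -21)
m(N) = 63 - N**2
Q(k, x) = sqrt(k) (Q(k, x) = sqrt(0 + k) = sqrt(k))
Q(V(-7, 5), 142)/m(-111) = sqrt(-21)/(63 - 1*(-111)**2) = (I*sqrt(21))/(63 - 1*12321) = (I*sqrt(21))/(63 - 12321) = (I*sqrt(21))/(-12258) = (I*sqrt(21))*(-1/12258) = -I*sqrt(21)/12258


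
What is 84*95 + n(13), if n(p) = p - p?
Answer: 7980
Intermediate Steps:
n(p) = 0
84*95 + n(13) = 84*95 + 0 = 7980 + 0 = 7980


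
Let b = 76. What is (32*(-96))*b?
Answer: -233472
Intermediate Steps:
(32*(-96))*b = (32*(-96))*76 = -3072*76 = -233472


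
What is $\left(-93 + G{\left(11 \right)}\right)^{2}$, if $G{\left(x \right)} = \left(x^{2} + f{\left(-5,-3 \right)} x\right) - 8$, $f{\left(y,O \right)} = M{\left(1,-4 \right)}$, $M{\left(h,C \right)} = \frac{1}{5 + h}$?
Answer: $\frac{17161}{36} \approx 476.69$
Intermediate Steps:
$f{\left(y,O \right)} = \frac{1}{6}$ ($f{\left(y,O \right)} = \frac{1}{5 + 1} = \frac{1}{6}$)
$G{\left(x \right)} = -8 + x^{2} + \frac{x}{6}$ ($G{\left(x \right)} = \left(x^{2} + \frac{x}{6}\right) - 8 = -8 + x^{2} + \frac{x}{6}$)
$\left(-93 + G{\left(11 \right)}\right)^{2} = \left(-93 + \left(-8 + 11^{2} + \frac{1}{6} \cdot 11\right)\right)^{2} = \left(-93 + \left(-8 + 121 + \frac{11}{6}\right)\right)^{2} = \left(-93 + \frac{689}{6}\right)^{2} = \left(\frac{131}{6}\right)^{2} = \frac{17161}{36}$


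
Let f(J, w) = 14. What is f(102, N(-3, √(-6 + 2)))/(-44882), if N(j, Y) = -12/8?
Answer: -7/22441 ≈ -0.00031193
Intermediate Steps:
N(j, Y) = -3/2 (N(j, Y) = -12*⅛ = -3/2)
f(102, N(-3, √(-6 + 2)))/(-44882) = 14/(-44882) = 14*(-1/44882) = -7/22441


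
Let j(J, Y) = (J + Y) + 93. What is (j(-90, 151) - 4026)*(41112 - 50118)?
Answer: 34871232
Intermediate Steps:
j(J, Y) = 93 + J + Y
(j(-90, 151) - 4026)*(41112 - 50118) = ((93 - 90 + 151) - 4026)*(41112 - 50118) = (154 - 4026)*(-9006) = -3872*(-9006) = 34871232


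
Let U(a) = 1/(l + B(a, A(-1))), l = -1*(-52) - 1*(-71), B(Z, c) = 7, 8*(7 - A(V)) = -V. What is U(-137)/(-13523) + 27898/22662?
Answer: 24522191179/19919784690 ≈ 1.2310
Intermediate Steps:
A(V) = 7 + V/8 (A(V) = 7 - (-1)*V/8 = 7 + V/8)
l = 123 (l = 52 + 71 = 123)
U(a) = 1/130 (U(a) = 1/(123 + 7) = 1/130)
U(-137)/(-13523) + 27898/22662 = (1/130)/(-13523) + 27898/22662 = (1/130)*(-1/13523) + 27898*(1/22662) = -1/1757990 + 13949/11331 = 24522191179/19919784690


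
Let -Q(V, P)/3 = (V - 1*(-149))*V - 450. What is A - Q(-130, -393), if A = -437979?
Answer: -446739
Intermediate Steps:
Q(V, P) = 1350 - 3*V*(149 + V) (Q(V, P) = -3*((V - 1*(-149))*V - 450) = -3*((V + 149)*V - 450) = -3*((149 + V)*V - 450) = -3*(V*(149 + V) - 450) = -3*(-450 + V*(149 + V)) = 1350 - 3*V*(149 + V))
A - Q(-130, -393) = -437979 - (1350 - 447*(-130) - 3*(-130)²) = -437979 - (1350 + 58110 - 3*16900) = -437979 - (1350 + 58110 - 50700) = -437979 - 1*8760 = -437979 - 8760 = -446739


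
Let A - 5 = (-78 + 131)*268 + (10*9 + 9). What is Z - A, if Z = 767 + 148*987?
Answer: 132535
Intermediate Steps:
Z = 146843 (Z = 767 + 146076 = 146843)
A = 14308 (A = 5 + ((-78 + 131)*268 + (10*9 + 9)) = 5 + (53*268 + (90 + 9)) = 5 + (14204 + 99) = 5 + 14303 = 14308)
Z - A = 146843 - 1*14308 = 146843 - 14308 = 132535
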